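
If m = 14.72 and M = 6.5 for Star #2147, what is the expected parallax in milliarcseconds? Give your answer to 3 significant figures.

m − M = 14.72 − 6.5 = 8.22.
d = 10^((m−M)/5 + 1) = 10^2.644 = 440.55 pc.
p = 1/d = 1/440.55 = 0.0022699 arcsec = 2.2699 mas.

2.27 mas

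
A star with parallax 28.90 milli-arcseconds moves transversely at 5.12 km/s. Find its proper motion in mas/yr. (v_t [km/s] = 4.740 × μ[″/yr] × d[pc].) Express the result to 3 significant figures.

d = 1/p = 1/0.02890″ = 34.602 pc.
μ = v_t / (4.74 d) = 5.12 / (4.74 × 34.602) = 5.12 / 164.01 = 0.031218 ″/yr = 31.218 mas/yr.

31.2 mas/yr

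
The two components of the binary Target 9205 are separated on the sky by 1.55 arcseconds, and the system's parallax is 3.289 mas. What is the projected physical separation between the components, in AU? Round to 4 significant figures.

d = 1/p = 1/0.003289″ = 304.04 pc.
At distance d (pc), an angle of θ arcsec spans θ·d AU: s = 1.55 × 304.04 = 471.26 AU.

471.3 AU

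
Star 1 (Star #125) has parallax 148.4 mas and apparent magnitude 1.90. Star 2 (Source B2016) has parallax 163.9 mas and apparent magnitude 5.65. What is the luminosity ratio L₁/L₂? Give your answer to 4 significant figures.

L₁/L₂ = 38.57

d₁ = 1/p₁ = 1/0.1484″ = 6.7385 pc; d₂ = 1/p₂ = 1/0.1639″ = 6.1013 pc.
M₁ = m₁ − 5 log₁₀ d₁ + 5 = 1.90 − 4.1428 + 5 = 2.7572.
M₂ = 5.65 − 3.9271 + 5 = 6.7229.
L₁/L₂ = 10^(0.4(M₂ − M₁)) = 10^(0.4 × 3.9657) = 10^1.58628 = 38.573.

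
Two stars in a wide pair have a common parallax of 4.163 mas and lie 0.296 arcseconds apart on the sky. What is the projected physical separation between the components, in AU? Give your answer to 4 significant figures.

71.10 AU

d = 1/p = 1/0.004163″ = 240.21 pc.
At distance d (pc), an angle of θ arcsec spans θ·d AU: s = 0.296 × 240.21 = 71.102 AU.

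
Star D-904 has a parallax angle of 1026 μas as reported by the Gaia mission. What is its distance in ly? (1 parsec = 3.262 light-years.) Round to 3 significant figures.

p = 1026 μas = 0.001026 arcsec.
d = 1/p = 1/0.001026 = 974.66 pc.
In light-years: 974.66 × 3.262 = 3179.3 ly.

3180 ly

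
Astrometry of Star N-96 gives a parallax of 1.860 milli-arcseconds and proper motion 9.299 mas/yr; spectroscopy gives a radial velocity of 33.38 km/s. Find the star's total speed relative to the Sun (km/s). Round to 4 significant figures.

40.94 km/s

d = 1/p = 1/0.001860″ = 537.63 pc.
μ = 9.299 mas/yr = 0.009299 ″/yr.
v_t = 4.740 μ d = 4.740 × 0.009299 × 537.63 = 23.697 km/s.
v = √(v_r² + v_t²) = √(33.38² + 23.697²) = √1675.77 = 40.936 km/s.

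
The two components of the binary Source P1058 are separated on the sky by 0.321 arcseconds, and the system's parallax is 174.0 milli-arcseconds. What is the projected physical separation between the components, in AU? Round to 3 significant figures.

d = 1/p = 1/0.1740″ = 5.7471 pc.
At distance d (pc), an angle of θ arcsec spans θ·d AU: s = 0.321 × 5.7471 = 1.8448 AU.

1.84 AU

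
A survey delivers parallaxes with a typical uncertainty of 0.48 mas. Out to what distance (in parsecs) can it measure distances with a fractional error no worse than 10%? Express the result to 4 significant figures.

σ_d/d = σ_p/p, so the condition is σ_p/p ≤ 0.10, i.e. p ≥ σ_p/0.10.
p_min = 0.48/0.10 = 4.8 mas = 0.0048 arcsec.
d_max = 1/p_min = 1/0.0048 = 208.33 pc.

208.3 pc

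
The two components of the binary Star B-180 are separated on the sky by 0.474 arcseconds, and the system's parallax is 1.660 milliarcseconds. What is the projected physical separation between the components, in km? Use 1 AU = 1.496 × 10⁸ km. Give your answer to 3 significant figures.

d = 1/p = 1/0.001660″ = 602.41 pc.
At distance d (pc), an angle of θ arcsec spans θ·d AU: s = 0.474 × 602.41 = 285.54 AU.
= 285.54 × 1.496 × 10⁸ km = 4.2717 × 10^10 km.

4.27 × 10^10 km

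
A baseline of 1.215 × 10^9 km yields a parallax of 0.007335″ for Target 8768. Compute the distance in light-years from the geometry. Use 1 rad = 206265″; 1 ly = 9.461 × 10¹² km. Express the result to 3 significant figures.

θ = 0.007335″ = 0.007335/206265 = 3.5561 × 10^-8 rad.
d = B/θ = (1.215 × 10^9) / (3.5561 × 10^-8) = 3.4167 × 10^16 km = (3.4167 × 10^16) / (9.461 × 10^12) ly = 3611.4 ly.

3610 ly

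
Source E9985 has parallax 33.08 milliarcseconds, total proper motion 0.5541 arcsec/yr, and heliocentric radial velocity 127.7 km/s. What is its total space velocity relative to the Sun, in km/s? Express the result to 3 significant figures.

150 km/s

d = 1/p = 1/0.03308″ = 30.23 pc.
v_t = 4.740 μ d = 4.740 × 0.5541 × 30.23 = 79.397 km/s.
v = √(v_r² + v_t²) = √(127.7² + 79.397²) = √22611.2 = 150.37 km/s.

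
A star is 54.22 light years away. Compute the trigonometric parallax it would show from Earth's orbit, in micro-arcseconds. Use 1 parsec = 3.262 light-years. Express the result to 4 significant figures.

60160 μas

d = 54.22 ly ÷ 3.262 = 16.622 pc.
p = 1/d = 1/16.622 = 0.060161 arcsec.
= 0.060161 × 10⁶ = 60161 μas.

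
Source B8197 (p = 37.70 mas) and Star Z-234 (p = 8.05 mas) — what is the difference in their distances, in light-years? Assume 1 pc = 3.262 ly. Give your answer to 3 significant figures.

d_A = 1/0.03770″ = 26.525 pc; d_B = 1/0.008050″ = 124.22 pc.
|d_B − d_A| = |124.22 − 26.525| = 97.695 pc = 97.695 × 3.262 ly = 318.68 ly.

319 ly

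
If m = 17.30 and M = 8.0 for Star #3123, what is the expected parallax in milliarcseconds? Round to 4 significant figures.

1.380 mas

m − M = 17.30 − 8.0 = 9.30.
d = 10^((m−M)/5 + 1) = 10^2.860 = 724.44 pc.
p = 1/d = 1/724.44 = 0.0013804 arcsec = 1.3804 mas.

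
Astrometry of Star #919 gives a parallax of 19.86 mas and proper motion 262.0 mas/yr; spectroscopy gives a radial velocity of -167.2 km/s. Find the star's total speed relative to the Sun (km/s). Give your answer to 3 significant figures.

d = 1/p = 1/0.01986″ = 50.352 pc.
μ = 262.0 mas/yr = 0.2620 ″/yr.
v_t = 4.740 μ d = 4.740 × 0.2620 × 50.352 = 62.531 km/s.
v = √(v_r² + v_t²) = √((-167.2)² + 62.531²) = √31866 = 178.51 km/s.

179 km/s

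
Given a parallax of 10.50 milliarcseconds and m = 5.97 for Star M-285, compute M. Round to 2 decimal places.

M = 1.08

d = 1/p = 1/0.01050″ = 95.238 pc.
m − M = 5 log₁₀(95.238) − 5 = 9.8941 − 5 = 4.8941.
M = m − (m − M) = 5.97 − 4.8941 = 1.08.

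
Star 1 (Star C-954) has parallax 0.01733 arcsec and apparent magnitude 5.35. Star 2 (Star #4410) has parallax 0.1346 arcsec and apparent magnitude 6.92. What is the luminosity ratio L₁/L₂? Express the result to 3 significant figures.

d₁ = 1/p₁ = 1/0.01733″ = 57.703 pc; d₂ = 1/p₂ = 1/0.1346″ = 7.4294 pc.
M₁ = m₁ − 5 log₁₀ d₁ + 5 = 5.35 − 8.8060 + 5 = 1.5440.
M₂ = 6.92 − 4.3548 + 5 = 7.5652.
L₁/L₂ = 10^(0.4(M₂ − M₁)) = 10^(0.4 × 6.0212) = 10^2.40848 = 256.14.

L₁/L₂ = 256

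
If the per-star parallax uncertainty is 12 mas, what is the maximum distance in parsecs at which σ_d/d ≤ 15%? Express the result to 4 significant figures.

12.50 pc

σ_d/d = σ_p/p, so the condition is σ_p/p ≤ 0.15, i.e. p ≥ σ_p/0.15.
p_min = 12/0.15 = 80 mas = 0.08 arcsec.
d_max = 1/p_min = 1/0.08 = 12.5 pc.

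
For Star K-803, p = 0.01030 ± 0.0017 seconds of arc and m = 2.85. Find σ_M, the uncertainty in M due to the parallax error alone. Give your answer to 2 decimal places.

M = m − 5 log₁₀ d + 5 = m + 5 log₁₀ p + 5, so ∂M/∂p = 5/(p ln 10).
σ_M = (5/ln 10) · (σ_p/p) = 2.1715 × 0.0017/0.01030 = 2.1715 × 0.16505 = 0.35841.

σ_M = 0.36 mag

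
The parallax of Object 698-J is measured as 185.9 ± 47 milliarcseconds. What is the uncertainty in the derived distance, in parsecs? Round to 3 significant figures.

1.36 pc

d = 1/p, so σ_d = σ_p / p².
σ_d = 0.0470 / (0.1859)² = 0.0470 / 0.034559 = 1.36 pc.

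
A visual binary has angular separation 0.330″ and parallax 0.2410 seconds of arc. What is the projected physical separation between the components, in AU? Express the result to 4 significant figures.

d = 1/p = 1/0.2410″ = 4.1494 pc.
At distance d (pc), an angle of θ arcsec spans θ·d AU: s = 0.330 × 4.1494 = 1.3693 AU.

1.369 AU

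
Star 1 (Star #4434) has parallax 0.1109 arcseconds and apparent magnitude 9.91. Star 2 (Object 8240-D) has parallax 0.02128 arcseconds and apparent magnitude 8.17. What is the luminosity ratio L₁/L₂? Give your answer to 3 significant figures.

L₁/L₂ = 0.00741

d₁ = 1/p₁ = 1/0.1109″ = 9.0171 pc; d₂ = 1/p₂ = 1/0.02128″ = 46.992 pc.
M₁ = m₁ − 5 log₁₀ d₁ + 5 = 9.91 − 4.7753 + 5 = 10.1347.
M₂ = 8.17 − 8.3601 + 5 = 4.8099.
L₁/L₂ = 10^(0.4(M₂ − M₁)) = 10^(0.4 × (-5.3248)) = 10^(-2.12992) = 0.0074145.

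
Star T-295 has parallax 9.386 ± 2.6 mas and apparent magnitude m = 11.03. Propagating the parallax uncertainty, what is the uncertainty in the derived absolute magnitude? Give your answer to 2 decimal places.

σ_M = 0.60 mag

M = m − 5 log₁₀ d + 5 = m + 5 log₁₀ p + 5, so ∂M/∂p = 5/(p ln 10).
σ_M = (5/ln 10) · (σ_p/p) = 2.1715 × 2.6/9.386 = 2.1715 × 0.27701 = 0.60153.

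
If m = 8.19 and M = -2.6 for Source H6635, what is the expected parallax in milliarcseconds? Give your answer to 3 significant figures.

0.695 mas

m − M = 8.19 − (-2.6) = 10.79.
d = 10^((m−M)/5 + 1) = 10^3.158 = 1438.8 pc.
p = 1/d = 1/1438.8 = 0.00069502 arcsec = 0.69502 mas.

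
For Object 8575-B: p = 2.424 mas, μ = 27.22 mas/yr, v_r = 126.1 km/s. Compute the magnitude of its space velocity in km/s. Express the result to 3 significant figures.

d = 1/p = 1/0.002424″ = 412.54 pc.
μ = 27.22 mas/yr = 0.02722 ″/yr.
v_t = 4.740 μ d = 4.740 × 0.02722 × 412.54 = 53.227 km/s.
v = √(v_r² + v_t²) = √(126.1² + 53.227²) = √18734.3 = 136.87 km/s.

137 km/s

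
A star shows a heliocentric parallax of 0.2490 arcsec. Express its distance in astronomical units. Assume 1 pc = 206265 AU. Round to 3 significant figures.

d = 1/p = 1/0.2490 = 4.0161 pc.
In AU: 4.0161 × 206265 = 8.2838 × 10^5 AU.

828000 AU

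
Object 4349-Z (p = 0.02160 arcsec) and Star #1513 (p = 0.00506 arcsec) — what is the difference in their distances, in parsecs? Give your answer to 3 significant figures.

d_A = 1/0.02160″ = 46.296 pc; d_B = 1/0.005060″ = 197.63 pc.
|d_B − d_A| = |197.63 − 46.296| = 151.33 pc.

151 pc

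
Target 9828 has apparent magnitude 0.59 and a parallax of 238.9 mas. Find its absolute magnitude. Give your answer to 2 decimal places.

d = 1/p = 1/0.2389″ = 4.1859 pc.
m − M = 5 log₁₀(4.1859) − 5 = 3.1089 − 5 = -1.8911.
M = m − (m − M) = 0.59 − (-1.8911) = 2.48.

M = 2.48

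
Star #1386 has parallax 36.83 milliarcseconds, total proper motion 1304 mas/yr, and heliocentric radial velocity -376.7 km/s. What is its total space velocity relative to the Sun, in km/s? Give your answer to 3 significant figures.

412 km/s

d = 1/p = 1/0.03683″ = 27.152 pc.
μ = 1304 mas/yr = 1.304 ″/yr.
v_t = 4.740 μ d = 4.740 × 1.304 × 27.152 = 167.83 km/s.
v = √(v_r² + v_t²) = √((-376.7)² + 167.83²) = √170070 = 412.4 km/s.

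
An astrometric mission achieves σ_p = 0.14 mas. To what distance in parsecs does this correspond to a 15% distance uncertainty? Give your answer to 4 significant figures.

σ_d/d = σ_p/p, so the condition is σ_p/p ≤ 0.15, i.e. p ≥ σ_p/0.15.
p_min = 0.14/0.15 = 0.93333 mas = 0.00093333 arcsec.
d_max = 1/p_min = 1/0.00093333 = 1071.4 pc.

1071 pc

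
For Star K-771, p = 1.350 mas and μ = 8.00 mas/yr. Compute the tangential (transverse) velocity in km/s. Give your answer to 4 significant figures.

28.09 km/s

d = 1/p = 1/0.001350″ = 740.74 pc.
μ = 8.00 mas/yr = 0.00800 ″/yr.
v_t = 4.74 × μ × d = 4.74 × 0.00800 × 740.74 = 28.089 km/s.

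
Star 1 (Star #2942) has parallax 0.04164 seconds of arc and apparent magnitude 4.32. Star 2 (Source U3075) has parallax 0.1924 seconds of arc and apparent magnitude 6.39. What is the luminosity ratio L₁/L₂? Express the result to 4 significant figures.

d₁ = 1/p₁ = 1/0.04164″ = 24.015 pc; d₂ = 1/p₂ = 1/0.1924″ = 5.1975 pc.
M₁ = m₁ − 5 log₁₀ d₁ + 5 = 4.32 − 6.9024 + 5 = 2.4176.
M₂ = 6.39 − 3.5790 + 5 = 7.8110.
L₁/L₂ = 10^(0.4(M₂ − M₁)) = 10^(0.4 × 5.3934) = 10^2.15736 = 143.67.

L₁/L₂ = 143.7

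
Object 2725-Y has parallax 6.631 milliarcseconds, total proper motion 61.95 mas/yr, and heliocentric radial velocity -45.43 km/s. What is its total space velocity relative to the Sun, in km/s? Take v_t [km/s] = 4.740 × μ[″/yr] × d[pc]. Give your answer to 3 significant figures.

63.4 km/s

d = 1/p = 1/0.006631″ = 150.81 pc.
μ = 61.95 mas/yr = 0.06195 ″/yr.
v_t = 4.740 μ d = 4.740 × 0.06195 × 150.81 = 44.284 km/s.
v = √(v_r² + v_t²) = √((-45.43)² + 44.284²) = √4024.96 = 63.443 km/s.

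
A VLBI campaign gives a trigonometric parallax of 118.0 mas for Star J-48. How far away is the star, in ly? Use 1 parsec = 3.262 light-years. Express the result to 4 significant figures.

27.64 ly

p = 118.0 mas = 0.1180 arcsec.
d = 1/p = 1/0.1180 = 8.4746 pc.
In light-years: 8.4746 × 3.262 = 27.644 ly.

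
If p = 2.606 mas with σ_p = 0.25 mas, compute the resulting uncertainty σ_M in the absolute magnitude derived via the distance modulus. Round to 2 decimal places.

M = m − 5 log₁₀ d + 5 = m + 5 log₁₀ p + 5, so ∂M/∂p = 5/(p ln 10).
σ_M = (5/ln 10) · (σ_p/p) = 2.1715 × 0.25/2.606 = 2.1715 × 0.095932 = 0.20832.

σ_M = 0.21 mag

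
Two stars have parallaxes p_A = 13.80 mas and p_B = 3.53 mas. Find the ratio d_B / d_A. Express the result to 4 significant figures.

Since d = 1/p, d_B/d_A = p_A/p_B.
= 13.80 / 3.53 = 3.9093.

3.909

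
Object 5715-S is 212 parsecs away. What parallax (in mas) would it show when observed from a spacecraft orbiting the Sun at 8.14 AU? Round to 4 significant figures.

p (arcsec) = B (AU) / d (pc).
p = 8.14 / 212 = 0.038396 arcsec = 38.396 mas.

38.40 mas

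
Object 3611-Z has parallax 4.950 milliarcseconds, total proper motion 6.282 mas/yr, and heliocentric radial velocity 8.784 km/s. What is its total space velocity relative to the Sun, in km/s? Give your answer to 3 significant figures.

d = 1/p = 1/0.004950″ = 202.02 pc.
μ = 6.282 mas/yr = 0.006282 ″/yr.
v_t = 4.740 μ d = 4.740 × 0.006282 × 202.02 = 6.0155 km/s.
v = √(v_r² + v_t²) = √(8.784² + 6.0155²) = √113.345 = 10.646 km/s.

10.6 km/s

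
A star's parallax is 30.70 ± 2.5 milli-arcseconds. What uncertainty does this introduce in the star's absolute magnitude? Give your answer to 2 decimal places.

σ_M = 0.18 mag

M = m − 5 log₁₀ d + 5 = m + 5 log₁₀ p + 5, so ∂M/∂p = 5/(p ln 10).
σ_M = (5/ln 10) · (σ_p/p) = 2.1715 × 2.5/30.70 = 2.1715 × 0.081433 = 0.17683.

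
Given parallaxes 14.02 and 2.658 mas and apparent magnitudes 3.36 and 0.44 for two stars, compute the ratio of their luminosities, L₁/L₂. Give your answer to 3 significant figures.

L₁/L₂ = 0.00244

d₁ = 1/p₁ = 1/0.01402″ = 71.327 pc; d₂ = 1/p₂ = 1/0.002658″ = 376.22 pc.
M₁ = m₁ − 5 log₁₀ d₁ + 5 = 3.36 − 9.2663 + 5 = -0.9063.
M₂ = 0.44 − 12.8772 + 5 = -7.4372.
L₁/L₂ = 10^(0.4(M₂ − M₁)) = 10^(0.4 × (-6.5309)) = 10^(-2.61236) = 0.0024414.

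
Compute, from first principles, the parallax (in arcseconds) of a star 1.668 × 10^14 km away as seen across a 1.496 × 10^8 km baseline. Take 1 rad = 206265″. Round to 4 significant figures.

θ ≈ B/d = (1.496 × 10^8) / (1.668 × 10^14) = 8.9688 × 10^-7 rad.
In arcseconds: 8.9688 × 10^-7 × 206265 = 0.18499″.

0.1850 arcsec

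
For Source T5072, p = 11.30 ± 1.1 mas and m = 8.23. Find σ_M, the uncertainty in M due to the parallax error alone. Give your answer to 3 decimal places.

σ_M = 0.211 mag

M = m − 5 log₁₀ d + 5 = m + 5 log₁₀ p + 5, so ∂M/∂p = 5/(p ln 10).
σ_M = (5/ln 10) · (σ_p/p) = 2.1715 × 1.1/11.30 = 2.1715 × 0.097345 = 0.21138.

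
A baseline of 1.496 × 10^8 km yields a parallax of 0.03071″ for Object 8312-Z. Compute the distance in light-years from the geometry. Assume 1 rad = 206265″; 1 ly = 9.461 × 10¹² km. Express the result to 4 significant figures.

106.2 ly

θ = 0.03071″ = 0.03071/206265 = 1.4889 × 10^-7 rad.
d = B/θ = (1.496 × 10^8) / (1.4889 × 10^-7) = 1.0048 × 10^15 km = (1.0048 × 10^15) / (9.461 × 10^12) ly = 106.2 ly.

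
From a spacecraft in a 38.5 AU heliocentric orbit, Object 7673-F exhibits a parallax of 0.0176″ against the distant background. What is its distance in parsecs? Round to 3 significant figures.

2190 pc

With baseline B (in AU) and parallax p (in arcsec), d = B/p parsecs.
d = 38.5 / 0.0176 = 2187.5 pc.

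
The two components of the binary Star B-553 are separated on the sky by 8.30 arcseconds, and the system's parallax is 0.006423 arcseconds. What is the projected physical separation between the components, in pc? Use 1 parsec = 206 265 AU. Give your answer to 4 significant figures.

0.006265 pc

d = 1/p = 1/0.006423″ = 155.69 pc.
At distance d (pc), an angle of θ arcsec spans θ·d AU: s = 8.30 × 155.69 = 1292.2 AU.
= 1292.2 / 206265 = 0.0062648 pc.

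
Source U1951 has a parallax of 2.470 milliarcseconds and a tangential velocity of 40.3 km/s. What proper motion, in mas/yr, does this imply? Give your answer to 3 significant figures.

21.0 mas/yr

d = 1/p = 1/0.002470″ = 404.86 pc.
μ = v_t / (4.74 d) = 40.3 / (4.74 × 404.86) = 40.3 / 1919 = 0.021001 ″/yr = 21.001 mas/yr.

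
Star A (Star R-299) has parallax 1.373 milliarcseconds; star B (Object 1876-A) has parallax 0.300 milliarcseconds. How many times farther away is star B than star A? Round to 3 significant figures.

4.58

Since d = 1/p, d_B/d_A = p_A/p_B.
= 1.373 / 0.300 = 4.5767.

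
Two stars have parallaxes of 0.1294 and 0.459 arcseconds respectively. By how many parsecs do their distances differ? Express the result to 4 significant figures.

5.549 pc

d_A = 1/0.1294″ = 7.728 pc; d_B = 1/0.4590″ = 2.1786 pc.
|d_B − d_A| = |2.1786 − 7.728| = 5.5494 pc.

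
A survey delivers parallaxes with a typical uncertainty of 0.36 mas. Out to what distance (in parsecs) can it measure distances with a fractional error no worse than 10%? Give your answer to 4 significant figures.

277.8 pc

σ_d/d = σ_p/p, so the condition is σ_p/p ≤ 0.10, i.e. p ≥ σ_p/0.10.
p_min = 0.36/0.10 = 3.6 mas = 0.0036 arcsec.
d_max = 1/p_min = 1/0.0036 = 277.78 pc.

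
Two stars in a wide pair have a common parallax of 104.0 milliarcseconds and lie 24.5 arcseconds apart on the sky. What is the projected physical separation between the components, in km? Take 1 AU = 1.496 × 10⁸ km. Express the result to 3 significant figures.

3.52 × 10^10 km

d = 1/p = 1/0.1040″ = 9.6154 pc.
At distance d (pc), an angle of θ arcsec spans θ·d AU: s = 24.5 × 9.6154 = 235.58 AU.
= 235.58 × 1.496 × 10⁸ km = 3.5243 × 10^10 km.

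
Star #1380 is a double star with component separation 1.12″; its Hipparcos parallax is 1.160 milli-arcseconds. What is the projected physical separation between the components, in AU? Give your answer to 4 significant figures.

965.5 AU

d = 1/p = 1/0.001160″ = 862.07 pc.
At distance d (pc), an angle of θ arcsec spans θ·d AU: s = 1.12 × 862.07 = 965.52 AU.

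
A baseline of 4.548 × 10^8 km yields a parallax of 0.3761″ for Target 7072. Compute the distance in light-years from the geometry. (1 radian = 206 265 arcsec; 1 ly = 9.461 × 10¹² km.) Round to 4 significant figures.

θ = 0.3761″ = 0.3761/206265 = 1.8234 × 10^-6 rad.
d = B/θ = (4.548 × 10^8) / (1.8234 × 10^-6) = 2.4942 × 10^14 km = (2.4942 × 10^14) / (9.461 × 10^12) ly = 26.363 ly.

26.36 ly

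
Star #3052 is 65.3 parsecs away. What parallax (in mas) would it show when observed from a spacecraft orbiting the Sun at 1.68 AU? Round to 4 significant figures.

p (arcsec) = B (AU) / d (pc).
p = 1.68 / 65.3 = 0.025727 arcsec = 25.727 mas.

25.73 mas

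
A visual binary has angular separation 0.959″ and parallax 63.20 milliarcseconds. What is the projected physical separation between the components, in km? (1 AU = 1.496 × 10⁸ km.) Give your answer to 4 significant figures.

d = 1/p = 1/0.06320″ = 15.823 pc.
At distance d (pc), an angle of θ arcsec spans θ·d AU: s = 0.959 × 15.823 = 15.174 AU.
= 15.174 × 1.496 × 10⁸ km = 2.2700 × 10^9 km.

2.270 × 10^9 km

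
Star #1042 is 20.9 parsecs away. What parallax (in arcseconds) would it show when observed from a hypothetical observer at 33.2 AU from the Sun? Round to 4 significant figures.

p (arcsec) = B (AU) / d (pc).
p = 33.2 / 20.9 = 1.5885 arcsec.

1.589 arcsec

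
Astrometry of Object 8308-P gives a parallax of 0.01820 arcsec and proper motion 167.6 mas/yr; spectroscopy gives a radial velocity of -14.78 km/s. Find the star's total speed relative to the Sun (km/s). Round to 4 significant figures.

d = 1/p = 1/0.01820″ = 54.945 pc.
μ = 167.6 mas/yr = 0.1676 ″/yr.
v_t = 4.740 μ d = 4.740 × 0.1676 × 54.945 = 43.65 km/s.
v = √(v_r² + v_t²) = √((-14.78)² + 43.65²) = √2123.77 = 46.084 km/s.

46.08 km/s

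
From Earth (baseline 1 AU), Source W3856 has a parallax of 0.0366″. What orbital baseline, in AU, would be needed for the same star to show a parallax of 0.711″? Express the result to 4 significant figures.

Parallax scales linearly with baseline: p ∝ B, so B = p_target / p_Earth × 1 AU.
B = 0.711 / 0.0366 = 19.426 AU.

19.43 AU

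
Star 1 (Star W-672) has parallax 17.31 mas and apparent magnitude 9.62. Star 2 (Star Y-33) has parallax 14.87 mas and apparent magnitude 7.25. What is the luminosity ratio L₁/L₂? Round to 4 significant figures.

d₁ = 1/p₁ = 1/0.01731″ = 57.77 pc; d₂ = 1/p₂ = 1/0.01487″ = 67.249 pc.
M₁ = m₁ − 5 log₁₀ d₁ + 5 = 9.62 − 8.8085 + 5 = 5.8115.
M₂ = 7.25 − 9.1384 + 5 = 3.1116.
L₁/L₂ = 10^(0.4(M₂ − M₁)) = 10^(0.4 × (-2.6999)) = 10^(-1.07996) = 0.083184.

L₁/L₂ = 0.08318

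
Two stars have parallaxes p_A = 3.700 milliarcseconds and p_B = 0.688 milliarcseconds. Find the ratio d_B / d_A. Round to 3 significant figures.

Since d = 1/p, d_B/d_A = p_A/p_B.
= 3.700 / 0.688 = 5.3779.

5.38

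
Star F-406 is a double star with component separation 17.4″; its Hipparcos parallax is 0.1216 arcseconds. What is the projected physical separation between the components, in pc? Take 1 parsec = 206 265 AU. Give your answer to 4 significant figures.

0.0006937 pc

d = 1/p = 1/0.1216″ = 8.2237 pc.
At distance d (pc), an angle of θ arcsec spans θ·d AU: s = 17.4 × 8.2237 = 143.09 AU.
= 143.09 / 206265 = 0.00069372 pc.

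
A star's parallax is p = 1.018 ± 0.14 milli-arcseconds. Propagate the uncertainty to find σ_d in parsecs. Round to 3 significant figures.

135 pc

d = 1/p, so σ_d = σ_p / p².
σ_d = 0.000140 / (0.001018)² = 0.000140 / 0.0000010363 = 135.1 pc.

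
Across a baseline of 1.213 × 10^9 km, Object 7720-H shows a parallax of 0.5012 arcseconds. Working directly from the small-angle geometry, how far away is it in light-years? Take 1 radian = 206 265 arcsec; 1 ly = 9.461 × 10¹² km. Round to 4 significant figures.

52.76 ly

θ = 0.5012″ = 0.5012/206265 = 2.4299 × 10^-6 rad.
d = B/θ = (1.213 × 10^9) / (2.4299 × 10^-6) = 4.9920 × 10^14 km = (4.9920 × 10^14) / (9.461 × 10^12) ly = 52.764 ly.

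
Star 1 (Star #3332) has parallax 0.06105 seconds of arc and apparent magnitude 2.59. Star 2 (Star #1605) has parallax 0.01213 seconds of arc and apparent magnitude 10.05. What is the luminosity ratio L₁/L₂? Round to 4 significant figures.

d₁ = 1/p₁ = 1/0.06105″ = 16.38 pc; d₂ = 1/p₂ = 1/0.01213″ = 82.44 pc.
M₁ = m₁ − 5 log₁₀ d₁ + 5 = 2.59 − 6.0716 + 5 = 1.5184.
M₂ = 10.05 − 9.5807 + 5 = 5.4693.
L₁/L₂ = 10^(0.4(M₂ − M₁)) = 10^(0.4 × 3.9509) = 10^1.58036 = 38.05.

L₁/L₂ = 38.05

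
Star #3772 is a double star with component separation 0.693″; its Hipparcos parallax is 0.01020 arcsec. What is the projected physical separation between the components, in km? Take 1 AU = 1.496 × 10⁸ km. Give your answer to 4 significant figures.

1.016 × 10^10 km

d = 1/p = 1/0.01020″ = 98.039 pc.
At distance d (pc), an angle of θ arcsec spans θ·d AU: s = 0.693 × 98.039 = 67.941 AU.
= 67.941 × 1.496 × 10⁸ km = 1.0164 × 10^10 km.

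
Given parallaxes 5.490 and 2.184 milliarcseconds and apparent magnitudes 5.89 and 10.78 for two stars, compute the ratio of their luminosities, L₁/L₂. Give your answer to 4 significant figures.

d₁ = 1/p₁ = 1/0.005490″ = 182.15 pc; d₂ = 1/p₂ = 1/0.002184″ = 457.88 pc.
M₁ = m₁ − 5 log₁₀ d₁ + 5 = 5.89 − 11.3021 + 5 = -0.4121.
M₂ = 10.78 − 13.3038 + 5 = 2.4762.
L₁/L₂ = 10^(0.4(M₂ − M₁)) = 10^(0.4 × 2.8883) = 10^1.15532 = 14.299.

L₁/L₂ = 14.30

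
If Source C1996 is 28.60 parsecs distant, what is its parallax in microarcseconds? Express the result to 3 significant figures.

p = 1/d = 1/28.6 = 0.034965 arcsec.
= 0.034965 × 10⁶ = 34965 μas.

35000 μas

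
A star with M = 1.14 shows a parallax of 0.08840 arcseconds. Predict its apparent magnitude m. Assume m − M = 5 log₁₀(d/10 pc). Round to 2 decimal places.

m = 1.41

d = 1/p = 1/0.08840″ = 11.312 pc.
m − M = 5 log₁₀ d − 5 = 5 log₁₀(11.312) − 5 = 5.2677 − 5 = 0.2677.
m = M + (m − M) = 1.14 + 0.2677 = 1.41.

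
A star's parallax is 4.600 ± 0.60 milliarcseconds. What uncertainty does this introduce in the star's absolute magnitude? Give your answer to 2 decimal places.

σ_M = 0.28 mag

M = m − 5 log₁₀ d + 5 = m + 5 log₁₀ p + 5, so ∂M/∂p = 5/(p ln 10).
σ_M = (5/ln 10) · (σ_p/p) = 2.1715 × 0.60/4.600 = 2.1715 × 0.13043 = 0.28323.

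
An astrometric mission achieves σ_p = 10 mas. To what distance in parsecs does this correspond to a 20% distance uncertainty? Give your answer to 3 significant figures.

20.0 pc

σ_d/d = σ_p/p, so the condition is σ_p/p ≤ 0.20, i.e. p ≥ σ_p/0.20.
p_min = 10/0.20 = 50 mas = 0.05 arcsec.
d_max = 1/p_min = 1/0.05 = 20 pc.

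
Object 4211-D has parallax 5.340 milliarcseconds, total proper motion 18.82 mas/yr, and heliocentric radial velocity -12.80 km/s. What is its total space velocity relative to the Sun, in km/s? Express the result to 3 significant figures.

d = 1/p = 1/0.005340″ = 187.27 pc.
μ = 18.82 mas/yr = 0.01882 ″/yr.
v_t = 4.740 μ d = 4.740 × 0.01882 × 187.27 = 16.706 km/s.
v = √(v_r² + v_t²) = √((-12.80)² + 16.706²) = √442.93 = 21.046 km/s.

21.0 km/s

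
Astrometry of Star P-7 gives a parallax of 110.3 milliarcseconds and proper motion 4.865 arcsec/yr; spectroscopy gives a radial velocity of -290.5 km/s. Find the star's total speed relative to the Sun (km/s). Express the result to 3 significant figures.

d = 1/p = 1/0.1103″ = 9.0662 pc.
v_t = 4.740 μ d = 4.740 × 4.865 × 9.0662 = 209.07 km/s.
v = √(v_r² + v_t²) = √((-290.5)² + 209.07²) = √128101 = 357.91 km/s.

358 km/s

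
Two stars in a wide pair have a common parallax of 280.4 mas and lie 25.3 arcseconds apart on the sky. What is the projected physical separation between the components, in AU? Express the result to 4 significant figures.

d = 1/p = 1/0.2804″ = 3.5663 pc.
At distance d (pc), an angle of θ arcsec spans θ·d AU: s = 25.3 × 3.5663 = 90.227 AU.

90.23 AU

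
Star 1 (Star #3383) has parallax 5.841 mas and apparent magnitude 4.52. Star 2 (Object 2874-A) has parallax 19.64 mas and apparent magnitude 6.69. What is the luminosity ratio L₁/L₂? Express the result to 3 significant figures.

d₁ = 1/p₁ = 1/0.005841″ = 171.2 pc; d₂ = 1/p₂ = 1/0.01964″ = 50.916 pc.
M₁ = m₁ − 5 log₁₀ d₁ + 5 = 4.52 − 11.1675 + 5 = -1.6475.
M₂ = 6.69 − 8.5343 + 5 = 3.1557.
L₁/L₂ = 10^(0.4(M₂ − M₁)) = 10^(0.4 × 4.8032) = 10^1.92128 = 83.422.

L₁/L₂ = 83.4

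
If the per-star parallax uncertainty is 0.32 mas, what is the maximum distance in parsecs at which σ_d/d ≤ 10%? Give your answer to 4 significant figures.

σ_d/d = σ_p/p, so the condition is σ_p/p ≤ 0.10, i.e. p ≥ σ_p/0.10.
p_min = 0.32/0.10 = 3.2 mas = 0.0032 arcsec.
d_max = 1/p_min = 1/0.0032 = 312.5 pc.

312.5 pc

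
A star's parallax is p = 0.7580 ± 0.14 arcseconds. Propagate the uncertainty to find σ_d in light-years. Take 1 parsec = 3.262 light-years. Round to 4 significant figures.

0.7948 ly

d = 1/p, so σ_d = σ_p / p².
σ_d = 0.140 / (0.7580)² = 0.140 / 0.57456 = 0.24366 pc = 0.24366 × 3.262 ly = 0.79482 ly.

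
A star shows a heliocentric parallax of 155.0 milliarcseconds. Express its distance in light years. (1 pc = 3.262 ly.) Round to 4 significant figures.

21.05 light years

p = 155.0 milliarcseconds = 0.1550 arcsec.
d = 1/p = 1/0.1550 = 6.4516 pc.
In light-years: 6.4516 × 3.262 = 21.045 ly.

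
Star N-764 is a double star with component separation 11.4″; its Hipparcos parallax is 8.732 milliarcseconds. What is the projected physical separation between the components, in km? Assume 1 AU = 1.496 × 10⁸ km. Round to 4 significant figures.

1.953 × 10^11 km

d = 1/p = 1/0.008732″ = 114.52 pc.
At distance d (pc), an angle of θ arcsec spans θ·d AU: s = 11.4 × 114.52 = 1305.5 AU.
= 1305.5 × 1.496 × 10⁸ km = 1.9530 × 10^11 km.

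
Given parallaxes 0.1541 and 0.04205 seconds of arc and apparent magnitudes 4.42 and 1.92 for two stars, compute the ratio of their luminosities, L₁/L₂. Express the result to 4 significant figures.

d₁ = 1/p₁ = 1/0.1541″ = 6.4893 pc; d₂ = 1/p₂ = 1/0.04205″ = 23.781 pc.
M₁ = m₁ − 5 log₁₀ d₁ + 5 = 4.42 − 4.0610 + 5 = 5.3590.
M₂ = 1.92 − 6.8812 + 5 = 0.0388.
L₁/L₂ = 10^(0.4(M₂ − M₁)) = 10^(0.4 × (-5.3202)) = 10^(-2.12808) = 0.0074459.

L₁/L₂ = 0.007446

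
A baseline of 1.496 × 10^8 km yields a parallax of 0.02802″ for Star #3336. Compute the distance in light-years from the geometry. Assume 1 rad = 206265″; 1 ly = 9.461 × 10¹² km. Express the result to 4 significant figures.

116.4 ly

θ = 0.02802″ = 0.02802/206265 = 1.3584 × 10^-7 rad.
d = B/θ = (1.496 × 10^8) / (1.3584 × 10^-7) = 1.1013 × 10^15 km = (1.1013 × 10^15) / (9.461 × 10^12) ly = 116.4 ly.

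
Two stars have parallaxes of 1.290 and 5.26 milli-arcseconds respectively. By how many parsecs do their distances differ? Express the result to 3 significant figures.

585 pc

d_A = 1/0.001290″ = 775.19 pc; d_B = 1/0.005260″ = 190.11 pc.
|d_B − d_A| = |190.11 − 775.19| = 585.08 pc.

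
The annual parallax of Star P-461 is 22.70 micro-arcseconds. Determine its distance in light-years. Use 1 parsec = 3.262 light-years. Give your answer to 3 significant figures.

144000 light years

p = 22.70 micro-arcseconds = 0.00002270 arcsec.
d = 1/p = 1/0.00002270 = 44053 pc.
In light-years: 44053 × 3.262 = 1.4370 × 10^5 ly.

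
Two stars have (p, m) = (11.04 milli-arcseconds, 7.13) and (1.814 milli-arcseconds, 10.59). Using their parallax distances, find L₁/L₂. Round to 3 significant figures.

d₁ = 1/p₁ = 1/0.01104″ = 90.58 pc; d₂ = 1/p₂ = 1/0.001814″ = 551.27 pc.
M₁ = m₁ − 5 log₁₀ d₁ + 5 = 7.13 − 9.7852 + 5 = 2.3448.
M₂ = 10.59 − 13.7068 + 5 = 1.8832.
L₁/L₂ = 10^(0.4(M₂ − M₁)) = 10^(0.4 × (-0.4616)) = 10^(-0.18464) = 0.65367.

L₁/L₂ = 0.654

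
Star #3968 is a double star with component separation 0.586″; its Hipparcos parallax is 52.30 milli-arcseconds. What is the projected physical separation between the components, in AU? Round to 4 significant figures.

d = 1/p = 1/0.05230″ = 19.12 pc.
At distance d (pc), an angle of θ arcsec spans θ·d AU: s = 0.586 × 19.12 = 11.204 AU.

11.20 AU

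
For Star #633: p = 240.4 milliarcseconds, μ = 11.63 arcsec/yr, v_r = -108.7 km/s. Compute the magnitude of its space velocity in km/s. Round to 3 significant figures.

254 km/s

d = 1/p = 1/0.2404″ = 4.1597 pc.
v_t = 4.740 μ d = 4.740 × 11.63 × 4.1597 = 229.31 km/s.
v = √(v_r² + v_t²) = √((-108.7)² + 229.31²) = √64398.8 = 253.77 km/s.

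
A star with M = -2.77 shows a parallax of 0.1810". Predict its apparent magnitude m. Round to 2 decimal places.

d = 1/p = 1/0.1810″ = 5.5249 pc.
m − M = 5 log₁₀ d − 5 = 5 log₁₀(5.5249) − 5 = 3.7116 − 5 = -1.2884.
m = M + (m − M) = -2.77 + (-1.2884) = -4.06.

m = -4.06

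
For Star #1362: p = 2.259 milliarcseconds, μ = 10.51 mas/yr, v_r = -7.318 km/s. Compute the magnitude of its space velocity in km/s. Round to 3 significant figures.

23.2 km/s

d = 1/p = 1/0.002259″ = 442.67 pc.
μ = 10.51 mas/yr = 0.01051 ″/yr.
v_t = 4.740 μ d = 4.740 × 0.01051 × 442.67 = 22.053 km/s.
v = √(v_r² + v_t²) = √((-7.318)² + 22.053²) = √539.888 = 23.235 km/s.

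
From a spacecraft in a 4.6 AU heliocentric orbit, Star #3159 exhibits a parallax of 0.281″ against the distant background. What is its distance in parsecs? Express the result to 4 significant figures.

16.37 pc

With baseline B (in AU) and parallax p (in arcsec), d = B/p parsecs.
d = 4.6 / 0.281 = 16.37 pc.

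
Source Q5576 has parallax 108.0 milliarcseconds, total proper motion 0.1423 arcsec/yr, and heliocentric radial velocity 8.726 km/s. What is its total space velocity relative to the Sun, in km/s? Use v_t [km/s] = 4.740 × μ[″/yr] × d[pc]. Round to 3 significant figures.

10.7 km/s

d = 1/p = 1/0.1080″ = 9.2593 pc.
v_t = 4.740 μ d = 4.740 × 0.1423 × 9.2593 = 6.2454 km/s.
v = √(v_r² + v_t²) = √(8.726² + 6.2454²) = √115.148 = 10.731 km/s.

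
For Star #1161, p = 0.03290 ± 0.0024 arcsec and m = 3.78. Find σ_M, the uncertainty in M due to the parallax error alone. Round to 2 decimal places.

M = m − 5 log₁₀ d + 5 = m + 5 log₁₀ p + 5, so ∂M/∂p = 5/(p ln 10).
σ_M = (5/ln 10) · (σ_p/p) = 2.1715 × 0.0024/0.03290 = 2.1715 × 0.072948 = 0.15841.

σ_M = 0.16 mag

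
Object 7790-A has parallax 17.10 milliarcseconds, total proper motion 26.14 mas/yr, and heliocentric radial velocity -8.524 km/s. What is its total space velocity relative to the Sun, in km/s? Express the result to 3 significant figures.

d = 1/p = 1/0.01710″ = 58.48 pc.
μ = 26.14 mas/yr = 0.02614 ″/yr.
v_t = 4.740 μ d = 4.740 × 0.02614 × 58.48 = 7.2459 km/s.
v = √(v_r² + v_t²) = √((-8.524)² + 7.2459²) = √125.162 = 11.188 km/s.

11.2 km/s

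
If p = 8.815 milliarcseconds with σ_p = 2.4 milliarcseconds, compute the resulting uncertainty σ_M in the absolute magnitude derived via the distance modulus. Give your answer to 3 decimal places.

M = m − 5 log₁₀ d + 5 = m + 5 log₁₀ p + 5, so ∂M/∂p = 5/(p ln 10).
σ_M = (5/ln 10) · (σ_p/p) = 2.1715 × 2.4/8.815 = 2.1715 × 0.27226 = 0.59121.

σ_M = 0.591 mag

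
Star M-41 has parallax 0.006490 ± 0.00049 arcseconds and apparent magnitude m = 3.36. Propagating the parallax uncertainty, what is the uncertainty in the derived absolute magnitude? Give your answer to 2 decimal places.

M = m − 5 log₁₀ d + 5 = m + 5 log₁₀ p + 5, so ∂M/∂p = 5/(p ln 10).
σ_M = (5/ln 10) · (σ_p/p) = 2.1715 × 0.00049/0.006490 = 2.1715 × 0.075501 = 0.16395.

σ_M = 0.16 mag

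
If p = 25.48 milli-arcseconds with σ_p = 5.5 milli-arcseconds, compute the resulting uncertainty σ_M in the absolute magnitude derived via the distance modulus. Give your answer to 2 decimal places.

σ_M = 0.47 mag

M = m − 5 log₁₀ d + 5 = m + 5 log₁₀ p + 5, so ∂M/∂p = 5/(p ln 10).
σ_M = (5/ln 10) · (σ_p/p) = 2.1715 × 5.5/25.48 = 2.1715 × 0.21586 = 0.46874.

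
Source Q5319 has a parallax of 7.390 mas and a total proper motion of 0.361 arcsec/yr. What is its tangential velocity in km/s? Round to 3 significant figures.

232 km/s

d = 1/p = 1/0.007390″ = 135.32 pc.
v_t = 4.74 × μ × d = 4.74 × 0.361 × 135.32 = 231.55 km/s.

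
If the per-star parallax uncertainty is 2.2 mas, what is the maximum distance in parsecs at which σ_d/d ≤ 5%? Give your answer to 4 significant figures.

22.73 pc

σ_d/d = σ_p/p, so the condition is σ_p/p ≤ 0.05, i.e. p ≥ σ_p/0.05.
p_min = 2.2/0.05 = 44 mas = 0.044 arcsec.
d_max = 1/p_min = 1/0.044 = 22.727 pc.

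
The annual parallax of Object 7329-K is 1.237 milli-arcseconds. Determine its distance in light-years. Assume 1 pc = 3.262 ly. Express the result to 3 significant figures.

p = 1.237 milli-arcseconds = 0.001237 arcsec.
d = 1/p = 1/0.001237 = 808.41 pc.
In light-years: 808.41 × 3.262 = 2637 ly.

2640 light years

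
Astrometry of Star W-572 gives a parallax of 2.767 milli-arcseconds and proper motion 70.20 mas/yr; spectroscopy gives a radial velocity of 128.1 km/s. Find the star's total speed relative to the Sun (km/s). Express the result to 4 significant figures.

d = 1/p = 1/0.002767″ = 361.4 pc.
μ = 70.20 mas/yr = 0.07020 ″/yr.
v_t = 4.740 μ d = 4.740 × 0.07020 × 361.4 = 120.26 km/s.
v = √(v_r² + v_t²) = √(128.1² + 120.26²) = √30872.1 = 175.7 km/s.

175.7 km/s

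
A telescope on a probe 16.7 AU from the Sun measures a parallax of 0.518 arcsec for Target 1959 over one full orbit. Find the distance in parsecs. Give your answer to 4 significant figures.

32.24 pc

With baseline B (in AU) and parallax p (in arcsec), d = B/p parsecs.
d = 16.7 / 0.518 = 32.239 pc.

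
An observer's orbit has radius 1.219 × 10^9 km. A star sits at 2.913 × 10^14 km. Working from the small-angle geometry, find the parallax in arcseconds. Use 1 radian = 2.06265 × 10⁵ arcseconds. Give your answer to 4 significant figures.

0.8632 arcsec

θ ≈ B/d = (1.219 × 10^9) / (2.913 × 10^14) = 4.1847 × 10^-6 rad.
In arcseconds: 4.1847 × 10^-6 × 206265 = 0.86316″.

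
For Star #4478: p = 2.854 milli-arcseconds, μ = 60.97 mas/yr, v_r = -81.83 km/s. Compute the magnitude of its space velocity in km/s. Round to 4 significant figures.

d = 1/p = 1/0.002854″ = 350.39 pc.
μ = 60.97 mas/yr = 0.06097 ″/yr.
v_t = 4.740 μ d = 4.740 × 0.06097 × 350.39 = 101.26 km/s.
v = √(v_r² + v_t²) = √((-81.83)² + 101.26²) = √16949.7 = 130.19 km/s.

130.2 km/s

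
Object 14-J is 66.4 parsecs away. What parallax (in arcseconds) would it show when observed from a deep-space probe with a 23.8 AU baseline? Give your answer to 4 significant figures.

0.3584 arcsec

p (arcsec) = B (AU) / d (pc).
p = 23.8 / 66.4 = 0.35843 arcsec.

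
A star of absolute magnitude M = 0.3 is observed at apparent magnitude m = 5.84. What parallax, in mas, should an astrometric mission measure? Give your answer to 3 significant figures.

m − M = 5.84 − 0.3 = 5.54.
d = 10^((m−M)/5 + 1) = 10^2.108 = 128.23 pc.
p = 1/d = 1/128.23 = 0.0077985 arcsec = 7.7985 mas.

7.80 mas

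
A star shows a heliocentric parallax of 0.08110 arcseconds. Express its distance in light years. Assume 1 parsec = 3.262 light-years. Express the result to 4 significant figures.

40.22 light years

d = 1/p = 1/0.08110 = 12.33 pc.
In light-years: 12.33 × 3.262 = 40.22 ly.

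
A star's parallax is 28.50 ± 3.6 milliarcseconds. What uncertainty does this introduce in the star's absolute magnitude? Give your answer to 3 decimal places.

M = m − 5 log₁₀ d + 5 = m + 5 log₁₀ p + 5, so ∂M/∂p = 5/(p ln 10).
σ_M = (5/ln 10) · (σ_p/p) = 2.1715 × 3.6/28.50 = 2.1715 × 0.12632 = 0.2743.

σ_M = 0.274 mag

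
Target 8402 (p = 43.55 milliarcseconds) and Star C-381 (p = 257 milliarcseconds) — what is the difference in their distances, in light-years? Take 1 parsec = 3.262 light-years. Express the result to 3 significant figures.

62.2 ly

d_A = 1/0.04355″ = 22.962 pc; d_B = 1/0.2570″ = 3.8911 pc.
|d_B − d_A| = |3.8911 − 22.962| = 19.071 pc = 19.071 × 3.262 ly = 62.21 ly.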